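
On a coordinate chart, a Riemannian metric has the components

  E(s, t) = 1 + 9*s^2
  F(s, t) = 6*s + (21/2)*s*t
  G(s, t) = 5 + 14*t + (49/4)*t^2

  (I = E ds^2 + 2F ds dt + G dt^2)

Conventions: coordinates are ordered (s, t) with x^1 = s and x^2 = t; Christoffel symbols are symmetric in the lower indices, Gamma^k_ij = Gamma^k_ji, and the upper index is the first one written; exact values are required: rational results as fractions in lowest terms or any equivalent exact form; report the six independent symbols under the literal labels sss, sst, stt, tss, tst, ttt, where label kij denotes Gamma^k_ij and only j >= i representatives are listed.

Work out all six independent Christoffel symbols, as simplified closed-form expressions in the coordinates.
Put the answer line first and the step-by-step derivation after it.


Answer: Gamma_sss = 36*s/(36*s^2 + 49*t^2 + 56*t + 20), Gamma_sst = 0, Gamma_stt = 42*s/(36*s^2 + 49*t^2 + 56*t + 20), Gamma_tss = (42*t + 24)/(36*s^2 + 49*t^2 + 56*t + 20), Gamma_tst = 0, Gamma_ttt = (49*t + 28)/(36*s^2 + 49*t^2 + 56*t + 20)

E = 1 + 9*s^2; F = 6*s + (21/2)*s*t; G = 5 + 14*t + (49/4)*t^2
Gamma^k_ij = (1/2) g^{kl} (d_i g_jl + d_j g_il - d_l g_ij), with g^inv = (1/(EG-F^2)) [[G, -F], [-F, E]]
first partials: E_s = 18*s, E_t = 0, F_s = 6 + (21/2)*t, F_t = (21/2)*s, G_s = 0, G_t = 14 + (49/2)*t
D = EG - F^2 = 5 + 14*t + (49/4)*t^2 + 9*s^2
expanded: Gamma^s_ss = (G E_s - 2F F_s + F E_t)/(2D), Gamma^s_st = (G E_t - F G_s)/(2D), Gamma^s_tt = (2G F_t - G G_s - F G_t)/(2D), Gamma^t_ss = (2E F_s - E E_t - F E_s)/(2D), Gamma^t_st = (E G_s - F E_t)/(2D), Gamma^t_tt = (E G_t - 2F F_t + F G_s)/(2D); substitute and cancel common factors


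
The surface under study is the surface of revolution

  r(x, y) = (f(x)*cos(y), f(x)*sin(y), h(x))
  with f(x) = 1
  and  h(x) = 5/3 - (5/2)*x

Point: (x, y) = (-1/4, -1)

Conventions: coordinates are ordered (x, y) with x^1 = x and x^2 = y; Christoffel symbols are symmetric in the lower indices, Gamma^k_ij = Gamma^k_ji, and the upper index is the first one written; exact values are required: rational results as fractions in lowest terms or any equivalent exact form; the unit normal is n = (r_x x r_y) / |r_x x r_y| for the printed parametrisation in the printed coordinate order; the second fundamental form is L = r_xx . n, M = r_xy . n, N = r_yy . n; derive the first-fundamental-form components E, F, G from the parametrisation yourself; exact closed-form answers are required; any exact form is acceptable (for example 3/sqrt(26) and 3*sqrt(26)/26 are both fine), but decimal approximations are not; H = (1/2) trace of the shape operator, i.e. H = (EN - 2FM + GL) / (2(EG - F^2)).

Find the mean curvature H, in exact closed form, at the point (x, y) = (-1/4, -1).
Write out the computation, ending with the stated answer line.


f = 1, f' = 0, f'' = 0, h' = -5/2, h'' = 0
E = 25/4, F = 0, G = 1; answer radicand W^2 = 25/4
unnormalised second-form numerators: l = 0, m = 0, n = -5/2; L = l/sqrt(25/4), and similarly M = m/sqrt(W^2), N = n/sqrt(W^2)
H = (E*n - 2*F*m + G*l) / (2*(EG - F^2)*sqrt(W^2)); E*n - 2*F*m + G*l = -125/8, EG - F^2 = 25/4, so H = (-5/4)/sqrt(25/4)

Answer: H = -1/2


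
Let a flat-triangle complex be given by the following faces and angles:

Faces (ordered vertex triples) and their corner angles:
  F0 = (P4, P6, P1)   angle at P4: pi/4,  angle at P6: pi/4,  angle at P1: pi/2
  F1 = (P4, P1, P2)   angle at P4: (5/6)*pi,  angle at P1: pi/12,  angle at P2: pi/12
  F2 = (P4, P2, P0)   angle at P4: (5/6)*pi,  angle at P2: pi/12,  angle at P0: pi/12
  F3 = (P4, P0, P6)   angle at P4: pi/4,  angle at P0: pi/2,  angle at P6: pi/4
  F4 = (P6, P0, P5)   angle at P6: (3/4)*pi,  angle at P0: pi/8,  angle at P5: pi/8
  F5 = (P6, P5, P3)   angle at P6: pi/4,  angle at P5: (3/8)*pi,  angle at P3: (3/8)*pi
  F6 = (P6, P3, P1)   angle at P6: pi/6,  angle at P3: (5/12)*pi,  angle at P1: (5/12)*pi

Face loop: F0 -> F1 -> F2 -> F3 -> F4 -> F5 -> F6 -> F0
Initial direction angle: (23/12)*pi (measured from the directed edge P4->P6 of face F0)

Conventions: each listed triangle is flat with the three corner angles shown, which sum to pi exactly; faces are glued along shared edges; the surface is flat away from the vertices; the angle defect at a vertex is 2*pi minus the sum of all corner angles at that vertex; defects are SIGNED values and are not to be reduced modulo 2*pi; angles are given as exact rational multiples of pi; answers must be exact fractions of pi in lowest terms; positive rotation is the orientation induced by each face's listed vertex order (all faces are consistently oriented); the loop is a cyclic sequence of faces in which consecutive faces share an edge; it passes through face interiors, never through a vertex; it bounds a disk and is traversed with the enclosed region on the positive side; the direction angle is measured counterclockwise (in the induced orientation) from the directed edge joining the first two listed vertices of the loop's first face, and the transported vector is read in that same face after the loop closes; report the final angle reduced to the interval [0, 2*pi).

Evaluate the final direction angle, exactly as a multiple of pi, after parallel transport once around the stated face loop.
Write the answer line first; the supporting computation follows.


Answer: final direction angle = pi/12

enclosed vertex P4: corner angles sum to (13/6)*pi, defect = 2*pi - (13/6)*pi = -pi/6
enclosed vertex P6: corner angles sum to (5/3)*pi, defect = 2*pi - (5/3)*pi = pi/3
transport around the loop rotates by the sum of enclosed defects; add to the initial angle mod 2*pi
final angle = (23/12)*pi + pi/6 = pi/12 (mod 2*pi)


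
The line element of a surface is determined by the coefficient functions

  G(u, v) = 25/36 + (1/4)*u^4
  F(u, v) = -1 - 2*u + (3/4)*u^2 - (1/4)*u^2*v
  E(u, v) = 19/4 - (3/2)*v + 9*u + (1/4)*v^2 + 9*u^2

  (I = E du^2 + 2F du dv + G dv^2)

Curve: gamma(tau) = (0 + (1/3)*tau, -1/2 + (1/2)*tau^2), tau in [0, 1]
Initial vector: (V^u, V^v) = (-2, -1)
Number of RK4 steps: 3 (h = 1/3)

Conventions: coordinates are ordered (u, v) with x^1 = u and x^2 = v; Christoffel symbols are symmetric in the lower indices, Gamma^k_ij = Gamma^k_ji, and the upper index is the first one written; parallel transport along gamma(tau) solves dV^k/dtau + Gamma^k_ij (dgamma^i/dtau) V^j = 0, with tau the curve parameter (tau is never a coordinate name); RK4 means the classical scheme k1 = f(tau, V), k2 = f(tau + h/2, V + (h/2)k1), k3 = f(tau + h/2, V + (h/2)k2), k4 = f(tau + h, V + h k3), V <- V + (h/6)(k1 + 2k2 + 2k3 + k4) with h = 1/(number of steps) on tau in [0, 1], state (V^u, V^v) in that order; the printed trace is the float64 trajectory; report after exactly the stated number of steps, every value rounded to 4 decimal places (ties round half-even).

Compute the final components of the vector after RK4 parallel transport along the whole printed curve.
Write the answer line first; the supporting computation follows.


Answer: V^u = -1.6563, V^v = -1.1366

gamma'(tau) = (1/3, tau); f(tau, V)^k = -Gamma^k_ij(gamma(tau)) gamma'^i(tau) V^j; h = 1/3; intermediate values shown to 6 dp
curve data and Christoffel symbols at the stage parameters:
  tau = 0.000000: gamma = (0.000000, -0.500000), gamma' = (0.333333, 0.000000); Gamma_uuu = 0.698605, Gamma_uuv = -0.212250, Gamma_uvv = 0.000000, Gamma_vuu = -0.614008, Gamma_vuv = -0.305640, Gamma_vvv = 0.000000
  tau = 0.166667: gamma = (0.055556, -0.486111), gamma' = (0.333333, 0.166667); Gamma_uuu = 0.780429, Gamma_uuv = -0.202798, Gamma_uvv = -0.000200, Gamma_vuu = -0.239891, Gamma_vuv = -0.323566, Gamma_vvv = -0.000318
  tau = 0.333333: gamma = (0.111111, -0.444444), gamma' = (0.333333, 0.333333); Gamma_uuu = 0.861881, Gamma_uuv = -0.192658, Gamma_uvv = -0.000845, Gamma_vuu = 0.139265, Gamma_vuv = -0.335123, Gamma_vvv = -0.001474
  tau = 0.500000: gamma = (0.166667, -0.375000), gamma' = (0.333333, 0.500000); Gamma_uuu = 0.940020, Gamma_uuv = -0.181389, Gamma_uvv = -0.002001, Gamma_vuu = 0.512970, Gamma_vuv = -0.338717, Gamma_vvv = -0.003773
  tau = 0.666667: gamma = (0.222222, -0.277778), gamma' = (0.333333, 0.666667); Gamma_uuu = 1.011798, Gamma_uuv = -0.168604, Gamma_uvv = -0.003719, Gamma_vuu = 0.869262, Gamma_vuv = -0.332679, Gamma_vvv = -0.007513
  tau = 0.833333: gamma = (0.277778, -0.152778), gamma' = (0.333333, 0.833333); Gamma_uuu = 1.074208, Gamma_uuv = -0.153990, Gamma_uvv = -0.006039, Gamma_vuu = 1.195144, Gamma_vuv = -0.315343, Gamma_vvv = -0.012970
  tau = 1.000000: gamma = (0.333333, 0.000000), gamma' = (0.333333, 1.000000); Gamma_uuu = 1.124437, Gamma_uuv = -0.137310, Gamma_uvv = -0.008979, Gamma_vuu = 1.477151, Gamma_vuv = -0.285132, Gamma_vvv = -0.020382
step 0: V^u = -2.0000, V^v = -1.0000
step 1: k1 = (0.394987, -0.511219), k2 = (0.364391, -0.376071), k3 = (0.367069, -0.374323), k4 = (0.346305, -0.248782); V <- V + (h/6)(k1 + 2k2 + 2k3 + k4): V^u = -1.8775, V^v = -1.1256
step 2: k1 = (0.346230, -0.248868), k2 = (0.333447, -0.131002), k3 = (0.335128, -0.128744), k4 = (0.328501, -0.015412); V <- V + (h/6)(k1 + 2k2 + 2k3 + k4): V^u = -1.7658, V^v = -1.1691
step 3: k1 = (0.328451, -0.015489), k2 = (0.327059, 0.096179), k3 = (0.328162, 0.098368), k4 = (0.331182, 0.212124); V <- V + (h/6)(k1 + 2k2 + 2k3 + k4): V^u = -1.6563, V^v = -1.1366


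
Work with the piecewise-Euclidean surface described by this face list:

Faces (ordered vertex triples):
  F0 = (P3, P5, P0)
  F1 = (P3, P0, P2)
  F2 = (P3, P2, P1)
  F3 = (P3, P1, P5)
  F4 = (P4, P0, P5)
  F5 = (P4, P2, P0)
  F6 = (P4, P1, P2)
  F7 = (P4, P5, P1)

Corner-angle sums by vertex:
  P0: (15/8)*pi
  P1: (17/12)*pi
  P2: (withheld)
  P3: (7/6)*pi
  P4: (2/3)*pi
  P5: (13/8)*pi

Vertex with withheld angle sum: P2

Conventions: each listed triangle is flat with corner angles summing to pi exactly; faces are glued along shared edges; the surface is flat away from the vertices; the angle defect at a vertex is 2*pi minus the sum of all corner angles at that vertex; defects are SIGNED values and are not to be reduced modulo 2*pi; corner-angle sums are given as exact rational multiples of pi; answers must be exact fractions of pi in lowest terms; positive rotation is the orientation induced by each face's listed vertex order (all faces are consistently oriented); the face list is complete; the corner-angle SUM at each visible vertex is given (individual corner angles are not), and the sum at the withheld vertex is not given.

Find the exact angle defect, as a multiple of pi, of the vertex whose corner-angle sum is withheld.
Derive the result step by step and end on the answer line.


V = 6, E = 12, F = 8; chi = V - E + F = 2
Gauss-Bonnet: total defect = 2*pi*chi = 4*pi; visible defects sum to (13/4)*pi

Answer: defect(P2) = (3/4)*pi


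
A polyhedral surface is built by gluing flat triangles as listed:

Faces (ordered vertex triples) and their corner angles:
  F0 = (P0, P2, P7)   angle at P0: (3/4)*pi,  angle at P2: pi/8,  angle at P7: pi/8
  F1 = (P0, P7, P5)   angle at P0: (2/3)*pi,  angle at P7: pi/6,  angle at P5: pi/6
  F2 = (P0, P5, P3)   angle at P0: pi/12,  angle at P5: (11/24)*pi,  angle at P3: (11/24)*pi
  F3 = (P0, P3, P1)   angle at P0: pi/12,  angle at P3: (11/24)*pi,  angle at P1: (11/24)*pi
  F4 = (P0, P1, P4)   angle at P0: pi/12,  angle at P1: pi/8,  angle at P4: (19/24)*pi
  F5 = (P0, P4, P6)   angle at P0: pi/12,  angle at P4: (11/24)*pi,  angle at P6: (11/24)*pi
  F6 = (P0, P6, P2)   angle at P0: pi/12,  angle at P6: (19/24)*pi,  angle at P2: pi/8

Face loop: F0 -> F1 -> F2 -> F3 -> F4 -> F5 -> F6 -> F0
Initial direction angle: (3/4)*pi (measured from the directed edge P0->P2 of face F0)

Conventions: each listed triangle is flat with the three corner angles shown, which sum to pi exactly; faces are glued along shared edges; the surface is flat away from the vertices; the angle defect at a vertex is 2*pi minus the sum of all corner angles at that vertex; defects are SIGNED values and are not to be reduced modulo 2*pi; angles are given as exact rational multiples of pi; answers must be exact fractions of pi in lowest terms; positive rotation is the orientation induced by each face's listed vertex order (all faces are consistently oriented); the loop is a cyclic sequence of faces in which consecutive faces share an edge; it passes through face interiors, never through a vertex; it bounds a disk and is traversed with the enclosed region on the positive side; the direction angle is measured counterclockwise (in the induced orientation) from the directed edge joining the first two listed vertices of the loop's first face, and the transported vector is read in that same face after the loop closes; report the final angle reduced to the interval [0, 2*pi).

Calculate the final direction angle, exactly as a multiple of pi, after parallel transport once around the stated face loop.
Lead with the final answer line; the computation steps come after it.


Answer: final direction angle = (11/12)*pi

enclosed vertex P0: corner angles sum to (11/6)*pi, defect = 2*pi - (11/6)*pi = pi/6
the rotation equals the total enclosed defect, so the final angle is initial + defects (mod 2*pi)
final angle = (3/4)*pi + pi/6 = (11/12)*pi (mod 2*pi)


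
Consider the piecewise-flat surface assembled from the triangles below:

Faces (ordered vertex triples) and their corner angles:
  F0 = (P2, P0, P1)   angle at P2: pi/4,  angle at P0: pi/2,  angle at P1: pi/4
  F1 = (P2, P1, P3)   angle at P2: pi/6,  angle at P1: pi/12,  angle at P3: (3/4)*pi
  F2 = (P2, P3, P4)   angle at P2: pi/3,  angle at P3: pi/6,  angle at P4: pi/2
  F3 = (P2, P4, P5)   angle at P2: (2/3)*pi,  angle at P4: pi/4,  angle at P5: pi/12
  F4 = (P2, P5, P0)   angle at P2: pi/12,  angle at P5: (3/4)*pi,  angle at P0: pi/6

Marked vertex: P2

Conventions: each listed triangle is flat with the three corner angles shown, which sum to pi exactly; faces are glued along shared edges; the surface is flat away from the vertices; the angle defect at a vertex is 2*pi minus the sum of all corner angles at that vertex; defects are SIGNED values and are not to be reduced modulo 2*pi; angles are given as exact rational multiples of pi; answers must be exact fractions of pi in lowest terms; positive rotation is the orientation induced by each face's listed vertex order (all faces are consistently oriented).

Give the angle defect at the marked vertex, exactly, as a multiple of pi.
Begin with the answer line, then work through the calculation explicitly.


Answer: defect(P2) = pi/2

Sum of corner angles at P2: (3/2)*pi
defect = 2*pi - (3/2)*pi


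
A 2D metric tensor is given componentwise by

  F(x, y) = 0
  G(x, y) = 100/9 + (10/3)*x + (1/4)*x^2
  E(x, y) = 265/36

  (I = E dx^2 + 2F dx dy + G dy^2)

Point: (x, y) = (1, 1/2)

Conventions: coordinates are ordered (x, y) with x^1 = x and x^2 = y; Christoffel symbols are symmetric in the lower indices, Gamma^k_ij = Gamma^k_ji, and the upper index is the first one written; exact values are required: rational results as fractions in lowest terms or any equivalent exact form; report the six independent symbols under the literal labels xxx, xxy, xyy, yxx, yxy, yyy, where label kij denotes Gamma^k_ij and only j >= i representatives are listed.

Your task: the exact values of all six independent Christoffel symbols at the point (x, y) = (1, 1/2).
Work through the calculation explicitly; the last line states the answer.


E = 265/36, F = 0, G = 529/36 at the point
E_x = 0, E_y = 0, F_x = 0, F_y = 0, G_x = 23/6, G_y = 0
EG - F^2 = 140185/1296;  g^inv = (1296/140185) * [[529/36, 0], [0, 265/36]]
first-kind symbols [ij,l] = (1/2)(d_i g_jl + d_j g_il - d_l g_ij): [xx,x] = E_x/2 = 0, [xx,y] = F_x - E_y/2 = 0, [xy,x] = E_y/2 = 0, [xy,y] = G_x/2 = 23/12, [yy,x] = F_y - G_x/2 = -23/12, [yy,y] = G_y/2 = 0
Gamma^x_ij = (G*[ij,x] - F*[ij,y])/(EG - F^2), Gamma^y_ij = (E*[ij,y] - F*[ij,x])/(EG - F^2)

Answer: Gamma_xxx = 0, Gamma_xxy = 0, Gamma_xyy = -69/265, Gamma_yxx = 0, Gamma_yxy = 3/23, Gamma_yyy = 0


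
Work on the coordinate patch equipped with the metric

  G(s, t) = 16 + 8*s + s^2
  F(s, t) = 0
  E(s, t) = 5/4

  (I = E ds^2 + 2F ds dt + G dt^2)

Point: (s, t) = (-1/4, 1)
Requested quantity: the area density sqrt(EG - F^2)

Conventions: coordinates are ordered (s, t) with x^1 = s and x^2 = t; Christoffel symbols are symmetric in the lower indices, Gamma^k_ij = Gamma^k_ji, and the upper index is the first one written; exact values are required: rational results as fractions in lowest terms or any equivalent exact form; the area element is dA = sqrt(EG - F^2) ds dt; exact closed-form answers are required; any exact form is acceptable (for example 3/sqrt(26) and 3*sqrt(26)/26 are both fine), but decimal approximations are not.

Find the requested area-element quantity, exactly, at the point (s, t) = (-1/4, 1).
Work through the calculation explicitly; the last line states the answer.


E = 5/4, F = 0, G = 225/16; EG - F^2 = 1125/64

Answer: sqrt(EG - F^2) = 15*sqrt(5)/8


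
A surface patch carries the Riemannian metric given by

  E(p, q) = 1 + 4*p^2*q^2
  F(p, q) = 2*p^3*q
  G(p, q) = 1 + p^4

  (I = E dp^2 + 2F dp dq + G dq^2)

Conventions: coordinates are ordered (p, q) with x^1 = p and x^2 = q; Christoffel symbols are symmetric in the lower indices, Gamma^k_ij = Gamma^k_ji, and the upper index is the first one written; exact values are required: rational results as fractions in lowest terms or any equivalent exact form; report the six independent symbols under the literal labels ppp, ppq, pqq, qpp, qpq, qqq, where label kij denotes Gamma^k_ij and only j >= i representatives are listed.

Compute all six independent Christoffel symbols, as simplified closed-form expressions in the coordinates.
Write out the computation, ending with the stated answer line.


E = 1 + 4*p^2*q^2; F = 2*p^3*q; G = 1 + p^4
Gamma^k_ij = (1/2) g^{kl} (d_i g_jl + d_j g_il - d_l g_ij), with g^inv = (1/(EG-F^2)) [[G, -F], [-F, E]]
first partials: E_p = 8*p*q^2, E_q = 8*p^2*q, F_p = 6*p^2*q, F_q = 2*p^3, G_p = 4*p^3, G_q = 0
D = EG - F^2 = 1 + 4*p^2*q^2 + p^4
expanded: Gamma^p_pp = (G E_p - 2F F_p + F E_q)/(2D), Gamma^p_pq = (G E_q - F G_p)/(2D), Gamma^p_qq = (2G F_q - G G_p - F G_q)/(2D), Gamma^q_pp = (2E F_p - E E_q - F E_p)/(2D), Gamma^q_pq = (E G_p - F E_q)/(2D), Gamma^q_qq = (E G_q - 2F F_q + F G_p)/(2D); substitute and cancel common factors

Answer: Gamma_ppp = 4*p*q^2/(p^4 + 4*p^2*q^2 + 1), Gamma_ppq = 4*p^2*q/(p^4 + 4*p^2*q^2 + 1), Gamma_pqq = 0, Gamma_qpp = 2*p^2*q/(p^4 + 4*p^2*q^2 + 1), Gamma_qpq = 2*p^3/(p^4 + 4*p^2*q^2 + 1), Gamma_qqq = 0


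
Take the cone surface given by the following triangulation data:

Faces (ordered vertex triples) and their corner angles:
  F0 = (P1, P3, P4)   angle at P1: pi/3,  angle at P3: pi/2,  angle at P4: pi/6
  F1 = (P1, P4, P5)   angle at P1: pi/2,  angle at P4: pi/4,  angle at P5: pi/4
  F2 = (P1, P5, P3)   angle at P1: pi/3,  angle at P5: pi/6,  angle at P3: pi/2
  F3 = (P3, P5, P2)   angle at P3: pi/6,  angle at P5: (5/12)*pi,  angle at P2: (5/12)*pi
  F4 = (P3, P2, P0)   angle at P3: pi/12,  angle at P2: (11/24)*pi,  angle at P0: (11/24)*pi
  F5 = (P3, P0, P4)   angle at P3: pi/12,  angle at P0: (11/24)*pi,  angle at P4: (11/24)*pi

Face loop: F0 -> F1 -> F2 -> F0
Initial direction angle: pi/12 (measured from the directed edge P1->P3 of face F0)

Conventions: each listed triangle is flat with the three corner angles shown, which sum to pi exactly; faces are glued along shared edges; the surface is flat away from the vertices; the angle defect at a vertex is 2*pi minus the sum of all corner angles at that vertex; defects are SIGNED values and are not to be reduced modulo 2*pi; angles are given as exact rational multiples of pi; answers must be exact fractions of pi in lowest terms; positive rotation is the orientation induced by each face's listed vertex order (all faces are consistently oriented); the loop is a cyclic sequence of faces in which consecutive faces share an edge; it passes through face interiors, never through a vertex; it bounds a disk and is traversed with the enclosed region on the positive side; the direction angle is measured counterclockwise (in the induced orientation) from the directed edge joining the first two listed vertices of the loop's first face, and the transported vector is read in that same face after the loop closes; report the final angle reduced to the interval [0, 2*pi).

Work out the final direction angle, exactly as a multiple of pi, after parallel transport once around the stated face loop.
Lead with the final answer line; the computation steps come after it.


Answer: final direction angle = (11/12)*pi

enclosed vertex P1: corner angles sum to (7/6)*pi, defect = 2*pi - (7/6)*pi = (5/6)*pi
summing the enclosed defects onto the initial angle, mod 2*pi in the induced orientation:
final angle = pi/12 + (5/6)*pi = (11/12)*pi (mod 2*pi)


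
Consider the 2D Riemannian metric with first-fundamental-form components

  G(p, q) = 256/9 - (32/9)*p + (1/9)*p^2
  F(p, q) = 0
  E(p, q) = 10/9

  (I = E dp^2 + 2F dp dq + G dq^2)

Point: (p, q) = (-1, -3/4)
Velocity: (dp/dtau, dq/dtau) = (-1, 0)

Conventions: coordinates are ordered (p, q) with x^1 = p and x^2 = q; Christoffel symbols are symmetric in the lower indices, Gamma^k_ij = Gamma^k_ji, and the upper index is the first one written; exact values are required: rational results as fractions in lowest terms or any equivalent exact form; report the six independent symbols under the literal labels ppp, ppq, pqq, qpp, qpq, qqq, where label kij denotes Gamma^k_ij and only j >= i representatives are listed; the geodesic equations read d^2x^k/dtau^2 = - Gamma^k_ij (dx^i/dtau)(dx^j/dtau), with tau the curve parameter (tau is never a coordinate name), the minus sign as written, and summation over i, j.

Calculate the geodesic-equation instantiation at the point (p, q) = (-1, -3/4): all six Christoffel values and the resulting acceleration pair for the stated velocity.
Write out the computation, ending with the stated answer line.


E = 10/9, F = 0, G = 289/9 at the point
E_p = 0, E_q = 0, F_p = 0, F_q = 0, G_p = -34/9, G_q = 0
EG - F^2 = 2890/81;  g^inv = (81/2890) * [[289/9, 0], [0, 10/9]]
first-kind symbols [ij,l] = (1/2)(d_i g_jl + d_j g_il - d_l g_ij): [pp,p] = E_p/2 = 0, [pp,q] = F_p - E_q/2 = 0, [pq,p] = E_q/2 = 0, [pq,q] = G_p/2 = -17/9, [qq,p] = F_q - G_p/2 = 17/9, [qq,q] = G_q/2 = 0
Gamma^p_ij = (G*[ij,p] - F*[ij,q])/(EG - F^2), Gamma^q_ij = (E*[ij,q] - F*[ij,p])/(EG - F^2)
Gamma_ppp = 0, Gamma_ppq = 0, Gamma_pqq = 17/10, Gamma_qpp = 0, Gamma_qpq = -1/17, Gamma_qqq = 0
d^2p/dtau^2 = -(Gamma_ppp*(-1)^2 + 2*Gamma_ppq*(-1)*(0) + Gamma_pqq*(0)^2) = 0
d^2q/dtau^2 = -(Gamma_qpp*(-1)^2 + 2*Gamma_qpq*(-1)*(0) + Gamma_qqq*(0)^2) = 0

Answer: Gamma_ppp = 0, Gamma_ppq = 0, Gamma_pqq = 17/10, Gamma_qpp = 0, Gamma_qpq = -1/17, Gamma_qqq = 0; accelerations (d^2p/dtau^2, d^2q/dtau^2) = (0, 0)


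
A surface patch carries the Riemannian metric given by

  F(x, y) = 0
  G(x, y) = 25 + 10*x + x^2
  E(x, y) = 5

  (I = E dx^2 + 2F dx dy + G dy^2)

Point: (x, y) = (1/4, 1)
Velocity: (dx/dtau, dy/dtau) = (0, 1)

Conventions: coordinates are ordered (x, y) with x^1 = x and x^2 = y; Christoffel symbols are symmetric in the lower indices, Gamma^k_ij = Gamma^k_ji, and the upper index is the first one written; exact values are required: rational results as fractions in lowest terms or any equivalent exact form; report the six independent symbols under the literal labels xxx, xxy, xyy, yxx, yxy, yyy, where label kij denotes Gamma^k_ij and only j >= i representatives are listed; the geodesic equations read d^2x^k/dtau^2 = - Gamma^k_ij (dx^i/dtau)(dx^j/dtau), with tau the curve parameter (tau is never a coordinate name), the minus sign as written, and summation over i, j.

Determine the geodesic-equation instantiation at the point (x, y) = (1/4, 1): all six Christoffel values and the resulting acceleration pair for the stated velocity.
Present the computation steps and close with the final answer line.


E = 5, F = 0, G = 441/16 at the point
E_x = 0, E_y = 0, F_x = 0, F_y = 0, G_x = 21/2, G_y = 0
EG - F^2 = 2205/16;  g^inv = (16/2205) * [[441/16, 0], [0, 5]]
first-kind symbols [ij,l] = (1/2)(d_i g_jl + d_j g_il - d_l g_ij): [xx,x] = E_x/2 = 0, [xx,y] = F_x - E_y/2 = 0, [xy,x] = E_y/2 = 0, [xy,y] = G_x/2 = 21/4, [yy,x] = F_y - G_x/2 = -21/4, [yy,y] = G_y/2 = 0
Gamma^x_ij = (G*[ij,x] - F*[ij,y])/(EG - F^2), Gamma^y_ij = (E*[ij,y] - F*[ij,x])/(EG - F^2)
Gamma_xxx = 0, Gamma_xxy = 0, Gamma_xyy = -21/20, Gamma_yxx = 0, Gamma_yxy = 4/21, Gamma_yyy = 0
d^2x/dtau^2 = -(Gamma_xxx*(0)^2 + 2*Gamma_xxy*(0)*(1) + Gamma_xyy*(1)^2) = 21/20
d^2y/dtau^2 = -(Gamma_yxx*(0)^2 + 2*Gamma_yxy*(0)*(1) + Gamma_yyy*(1)^2) = 0

Answer: Gamma_xxx = 0, Gamma_xxy = 0, Gamma_xyy = -21/20, Gamma_yxx = 0, Gamma_yxy = 4/21, Gamma_yyy = 0; accelerations (d^2x/dtau^2, d^2y/dtau^2) = (21/20, 0)


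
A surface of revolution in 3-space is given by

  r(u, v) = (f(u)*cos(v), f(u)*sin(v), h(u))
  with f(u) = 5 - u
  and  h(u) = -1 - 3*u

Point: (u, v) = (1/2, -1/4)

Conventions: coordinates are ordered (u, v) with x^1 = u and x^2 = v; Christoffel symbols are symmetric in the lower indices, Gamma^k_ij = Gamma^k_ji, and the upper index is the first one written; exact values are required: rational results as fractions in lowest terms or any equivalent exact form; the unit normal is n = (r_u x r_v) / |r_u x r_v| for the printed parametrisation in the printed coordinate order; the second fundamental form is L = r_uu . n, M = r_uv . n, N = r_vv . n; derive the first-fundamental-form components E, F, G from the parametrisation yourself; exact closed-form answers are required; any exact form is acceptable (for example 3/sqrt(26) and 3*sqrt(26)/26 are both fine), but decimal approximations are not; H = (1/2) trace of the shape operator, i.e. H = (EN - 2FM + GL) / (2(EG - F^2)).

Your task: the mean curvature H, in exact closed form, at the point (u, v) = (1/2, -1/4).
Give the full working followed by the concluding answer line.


f = 9/2, f' = -1, f'' = 0, h' = -3, h'' = 0
E = 10, F = 0, G = 81/4; answer radicand W^2 = 10
unnormalised second-form numerators: l = 0, m = 0, n = -27/2; L = l/sqrt(10), and similarly M = m/sqrt(W^2), N = n/sqrt(W^2)
H = (E*n - 2*F*m + G*l) / (2*(EG - F^2)*sqrt(W^2)); E*n - 2*F*m + G*l = -135, EG - F^2 = 405/2, so H = (-1/3)/sqrt(10)

Answer: H = -sqrt(10)/30


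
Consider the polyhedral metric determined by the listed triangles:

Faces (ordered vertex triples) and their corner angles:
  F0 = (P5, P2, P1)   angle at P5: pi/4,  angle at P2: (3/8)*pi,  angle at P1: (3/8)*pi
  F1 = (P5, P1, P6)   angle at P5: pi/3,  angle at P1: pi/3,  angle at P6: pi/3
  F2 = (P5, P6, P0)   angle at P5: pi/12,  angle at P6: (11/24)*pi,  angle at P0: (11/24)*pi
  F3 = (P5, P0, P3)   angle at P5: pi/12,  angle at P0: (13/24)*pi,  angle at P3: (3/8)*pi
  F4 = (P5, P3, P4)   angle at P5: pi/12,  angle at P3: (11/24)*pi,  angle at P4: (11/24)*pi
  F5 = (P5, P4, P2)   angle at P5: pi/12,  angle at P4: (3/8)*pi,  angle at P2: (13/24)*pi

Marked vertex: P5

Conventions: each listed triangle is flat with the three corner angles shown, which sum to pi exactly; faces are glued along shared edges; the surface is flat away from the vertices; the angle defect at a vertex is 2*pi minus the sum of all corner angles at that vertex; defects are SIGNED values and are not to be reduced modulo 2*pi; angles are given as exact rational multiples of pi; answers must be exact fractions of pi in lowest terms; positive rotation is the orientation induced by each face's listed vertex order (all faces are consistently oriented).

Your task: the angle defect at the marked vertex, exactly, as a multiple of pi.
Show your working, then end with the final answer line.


Sum of corner angles at P5: (11/12)*pi
defect = 2*pi - (11/12)*pi

Answer: defect(P5) = (13/12)*pi


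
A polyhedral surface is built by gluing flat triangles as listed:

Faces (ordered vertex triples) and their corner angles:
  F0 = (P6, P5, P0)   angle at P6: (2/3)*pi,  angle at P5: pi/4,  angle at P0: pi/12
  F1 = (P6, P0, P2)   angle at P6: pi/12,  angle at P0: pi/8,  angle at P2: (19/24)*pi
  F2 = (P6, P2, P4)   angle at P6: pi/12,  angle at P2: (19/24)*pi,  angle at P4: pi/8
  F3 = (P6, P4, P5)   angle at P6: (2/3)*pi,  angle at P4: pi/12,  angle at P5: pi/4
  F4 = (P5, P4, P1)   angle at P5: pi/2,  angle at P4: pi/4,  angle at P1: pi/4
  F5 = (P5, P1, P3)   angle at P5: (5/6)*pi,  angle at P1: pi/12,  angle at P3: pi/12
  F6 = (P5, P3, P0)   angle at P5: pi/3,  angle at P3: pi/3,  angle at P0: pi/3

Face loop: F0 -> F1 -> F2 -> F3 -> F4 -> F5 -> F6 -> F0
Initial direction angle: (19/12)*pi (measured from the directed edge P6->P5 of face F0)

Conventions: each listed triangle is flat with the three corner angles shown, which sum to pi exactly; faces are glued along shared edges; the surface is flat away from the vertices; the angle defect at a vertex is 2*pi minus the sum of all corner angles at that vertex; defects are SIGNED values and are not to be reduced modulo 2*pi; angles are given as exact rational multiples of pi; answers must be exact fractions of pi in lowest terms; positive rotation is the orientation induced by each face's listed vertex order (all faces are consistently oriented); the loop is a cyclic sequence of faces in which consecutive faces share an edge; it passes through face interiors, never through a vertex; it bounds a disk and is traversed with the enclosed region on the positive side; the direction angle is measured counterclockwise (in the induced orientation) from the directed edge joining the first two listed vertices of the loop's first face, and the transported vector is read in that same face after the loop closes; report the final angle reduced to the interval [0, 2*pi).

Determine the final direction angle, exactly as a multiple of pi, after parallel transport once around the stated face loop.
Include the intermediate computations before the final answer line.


enclosed vertex P5: corner angles sum to (13/6)*pi, defect = 2*pi - (13/6)*pi = -pi/6
enclosed vertex P6: corner angles sum to (3/2)*pi, defect = 2*pi - (3/2)*pi = pi/2
summing the enclosed defects onto the initial angle, mod 2*pi in the induced orientation:
final angle = (19/12)*pi + pi/3 = (23/12)*pi (mod 2*pi)

Answer: final direction angle = (23/12)*pi


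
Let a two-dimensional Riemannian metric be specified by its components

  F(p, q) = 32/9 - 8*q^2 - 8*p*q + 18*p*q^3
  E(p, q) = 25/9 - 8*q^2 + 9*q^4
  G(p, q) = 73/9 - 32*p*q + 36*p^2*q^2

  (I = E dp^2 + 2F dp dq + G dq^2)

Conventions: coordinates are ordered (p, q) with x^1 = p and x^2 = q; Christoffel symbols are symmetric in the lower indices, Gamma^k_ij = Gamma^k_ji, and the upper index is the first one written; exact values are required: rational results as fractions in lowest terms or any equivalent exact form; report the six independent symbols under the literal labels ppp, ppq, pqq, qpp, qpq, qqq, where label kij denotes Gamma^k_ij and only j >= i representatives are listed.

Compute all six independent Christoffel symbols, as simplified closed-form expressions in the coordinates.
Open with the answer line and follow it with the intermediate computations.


Answer: Gamma_ppp = 0, Gamma_ppq = (162*q^3 - 72*q)/(324*p^2*q^2 - 288*p*q + 81*q^4 - 72*q^2 + 89), Gamma_pqq = (162*p*q^2 - 72*p)/(324*p^2*q^2 - 288*p*q + 81*q^4 - 72*q^2 + 89), Gamma_qpp = 0, Gamma_qpq = (324*p*q^2 - 144*q)/(324*p^2*q^2 - 288*p*q + 81*q^4 - 72*q^2 + 89), Gamma_qqq = (324*p^2*q - 144*p)/(324*p^2*q^2 - 288*p*q + 81*q^4 - 72*q^2 + 89)

E = 25/9 - 8*q^2 + 9*q^4; F = 32/9 - 8*q^2 - 8*p*q + 18*p*q^3; G = 73/9 - 32*p*q + 36*p^2*q^2
Gamma^k_ij = (1/2) g^{kl} (d_i g_jl + d_j g_il - d_l g_ij), with g^inv = (1/(EG-F^2)) [[G, -F], [-F, E]]
first partials: E_p = 0, E_q = -16*q + 36*q^3, F_p = -8*q + 18*q^3, F_q = -16*q - 8*p + 54*p*q^2, G_p = -32*q + 72*p*q^2, G_q = -32*p + 72*p^2*q
D = EG - F^2 = 89/9 - 8*q^2 - 32*p*q + 9*q^4 + 36*p^2*q^2
expanded: Gamma^p_pp = (G E_p - 2F F_p + F E_q)/(2D), Gamma^p_pq = (G E_q - F G_p)/(2D), Gamma^p_qq = (2G F_q - G G_p - F G_q)/(2D), Gamma^q_pp = (2E F_p - E E_q - F E_p)/(2D), Gamma^q_pq = (E G_p - F E_q)/(2D), Gamma^q_qq = (E G_q - 2F F_q + F G_p)/(2D); substitute and cancel common factors


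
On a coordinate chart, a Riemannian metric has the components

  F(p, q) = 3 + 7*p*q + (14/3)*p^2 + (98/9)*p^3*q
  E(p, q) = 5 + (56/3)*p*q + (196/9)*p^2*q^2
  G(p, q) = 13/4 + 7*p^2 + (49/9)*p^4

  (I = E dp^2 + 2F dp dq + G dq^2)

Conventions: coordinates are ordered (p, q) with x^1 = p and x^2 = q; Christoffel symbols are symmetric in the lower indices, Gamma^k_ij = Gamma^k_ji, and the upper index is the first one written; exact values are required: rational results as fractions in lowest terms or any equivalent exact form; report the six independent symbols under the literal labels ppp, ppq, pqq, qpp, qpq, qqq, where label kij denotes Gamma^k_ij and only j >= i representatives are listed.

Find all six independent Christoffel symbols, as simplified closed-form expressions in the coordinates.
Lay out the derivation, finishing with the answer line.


E = 5 + (56/3)*p*q + (196/9)*p^2*q^2; F = 3 + 7*p*q + (14/3)*p^2 + (98/9)*p^3*q; G = 13/4 + 7*p^2 + (49/9)*p^4
Gamma^k_ij = (1/2) g^{kl} (d_i g_jl + d_j g_il - d_l g_ij), with g^inv = (1/(EG-F^2)) [[G, -F], [-F, E]]
first partials: E_p = (56/3)*q + (392/9)*p*q^2, E_q = (56/3)*p + (392/9)*p^2*q, F_p = 7*q + (28/3)*p + (98/3)*p^2*q, F_q = 7*p + (98/9)*p^3, G_p = 14*p + (196/9)*p^3, G_q = 0
D = EG - F^2 = 29/4 + (56/3)*p*q + 7*p^2 + (196/9)*p^2*q^2 + (49/9)*p^4
expanded: Gamma^p_pp = (G E_p - 2F F_p + F E_q)/(2D), Gamma^p_pq = (G E_q - F G_p)/(2D), Gamma^p_qq = (2G F_q - G G_p - F G_q)/(2D), Gamma^q_pp = (2E F_p - E E_q - F E_p)/(2D), Gamma^q_pq = (E G_p - F E_q)/(2D), Gamma^q_qq = (E G_q - 2F F_q + F G_p)/(2D); substitute and cancel common factors

Answer: Gamma_ppp = (784*p*q^2 + 336*q)/(196*p^4 + 784*p^2*q^2 + 252*p^2 + 672*p*q + 261), Gamma_ppq = (784*p^2*q + 336*p)/(196*p^4 + 784*p^2*q^2 + 252*p^2 + 672*p*q + 261), Gamma_pqq = 0, Gamma_qpp = (392*p^2*q + 252*q)/(196*p^4 + 784*p^2*q^2 + 252*p^2 + 672*p*q + 261), Gamma_qpq = (392*p^3 + 252*p)/(196*p^4 + 784*p^2*q^2 + 252*p^2 + 672*p*q + 261), Gamma_qqq = 0


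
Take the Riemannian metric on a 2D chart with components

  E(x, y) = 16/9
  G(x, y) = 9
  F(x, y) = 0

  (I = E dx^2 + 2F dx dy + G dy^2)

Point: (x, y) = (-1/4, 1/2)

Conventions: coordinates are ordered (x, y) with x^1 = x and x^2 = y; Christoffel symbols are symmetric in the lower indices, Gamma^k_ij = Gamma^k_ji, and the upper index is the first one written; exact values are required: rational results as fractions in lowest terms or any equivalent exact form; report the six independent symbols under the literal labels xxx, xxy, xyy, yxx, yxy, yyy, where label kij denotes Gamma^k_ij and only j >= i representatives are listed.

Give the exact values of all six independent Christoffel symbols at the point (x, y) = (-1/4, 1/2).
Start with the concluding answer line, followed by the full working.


Answer: Gamma_xxx = 0, Gamma_xxy = 0, Gamma_xyy = 0, Gamma_yxx = 0, Gamma_yxy = 0, Gamma_yyy = 0

E = 16/9, F = 0, G = 9 at the point
E_x = 0, E_y = 0, F_x = 0, F_y = 0, G_x = 0, G_y = 0
EG - F^2 = 16;  g^inv = (1/16) * [[9, 0], [0, 16/9]]
first-kind symbols [ij,l] = (1/2)(d_i g_jl + d_j g_il - d_l g_ij): [xx,x] = E_x/2 = 0, [xx,y] = F_x - E_y/2 = 0, [xy,x] = E_y/2 = 0, [xy,y] = G_x/2 = 0, [yy,x] = F_y - G_x/2 = 0, [yy,y] = G_y/2 = 0
Gamma^x_ij = (G*[ij,x] - F*[ij,y])/(EG - F^2), Gamma^y_ij = (E*[ij,y] - F*[ij,x])/(EG - F^2)


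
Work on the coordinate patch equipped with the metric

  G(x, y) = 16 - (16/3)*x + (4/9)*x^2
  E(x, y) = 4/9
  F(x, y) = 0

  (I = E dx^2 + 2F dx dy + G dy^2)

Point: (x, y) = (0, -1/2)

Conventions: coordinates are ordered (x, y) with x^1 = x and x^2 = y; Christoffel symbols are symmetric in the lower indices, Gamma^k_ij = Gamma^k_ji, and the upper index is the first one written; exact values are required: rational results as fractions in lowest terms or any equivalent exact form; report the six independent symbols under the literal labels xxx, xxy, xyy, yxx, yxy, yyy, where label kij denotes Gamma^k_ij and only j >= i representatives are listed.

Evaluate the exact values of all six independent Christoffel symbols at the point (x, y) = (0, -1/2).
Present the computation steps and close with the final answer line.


E = 4/9, F = 0, G = 16 at the point
E_x = 0, E_y = 0, F_x = 0, F_y = 0, G_x = -16/3, G_y = 0
EG - F^2 = 64/9;  g^inv = (9/64) * [[16, 0], [0, 4/9]]
first-kind symbols [ij,l] = (1/2)(d_i g_jl + d_j g_il - d_l g_ij): [xx,x] = E_x/2 = 0, [xx,y] = F_x - E_y/2 = 0, [xy,x] = E_y/2 = 0, [xy,y] = G_x/2 = -8/3, [yy,x] = F_y - G_x/2 = 8/3, [yy,y] = G_y/2 = 0
Gamma^x_ij = (G*[ij,x] - F*[ij,y])/(EG - F^2), Gamma^y_ij = (E*[ij,y] - F*[ij,x])/(EG - F^2)

Answer: Gamma_xxx = 0, Gamma_xxy = 0, Gamma_xyy = 6, Gamma_yxx = 0, Gamma_yxy = -1/6, Gamma_yyy = 0


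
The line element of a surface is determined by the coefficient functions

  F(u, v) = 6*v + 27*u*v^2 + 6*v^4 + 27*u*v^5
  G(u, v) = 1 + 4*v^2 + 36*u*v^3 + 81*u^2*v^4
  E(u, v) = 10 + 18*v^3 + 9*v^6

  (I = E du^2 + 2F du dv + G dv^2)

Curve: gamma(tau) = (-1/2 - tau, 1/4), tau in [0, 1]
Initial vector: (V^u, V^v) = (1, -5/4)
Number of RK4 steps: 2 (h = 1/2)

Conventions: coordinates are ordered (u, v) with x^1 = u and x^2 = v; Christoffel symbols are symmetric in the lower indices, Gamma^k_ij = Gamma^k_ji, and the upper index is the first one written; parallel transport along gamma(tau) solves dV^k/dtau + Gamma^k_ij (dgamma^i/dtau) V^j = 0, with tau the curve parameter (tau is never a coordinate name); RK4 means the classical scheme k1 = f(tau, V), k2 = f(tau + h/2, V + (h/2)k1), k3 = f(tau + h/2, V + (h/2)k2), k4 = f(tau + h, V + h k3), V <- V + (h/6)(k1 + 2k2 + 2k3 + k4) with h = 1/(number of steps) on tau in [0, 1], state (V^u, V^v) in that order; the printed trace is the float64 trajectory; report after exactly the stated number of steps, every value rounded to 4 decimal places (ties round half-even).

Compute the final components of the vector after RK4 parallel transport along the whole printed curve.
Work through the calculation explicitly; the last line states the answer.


gamma'(tau) = (-1, 0); f(tau, V)^k = -Gamma^k_ij(gamma(tau)) gamma'^i(tau) V^j; h = 1/2; intermediate values shown to 6 dp
curve data and Christoffel symbols at the stage parameters:
  tau = 0.000000: gamma = (-0.500000, 0.250000), gamma' = (-1.000000, 0.000000); Gamma_uuu = 0.000000, Gamma_uuv = 0.165891, Gamma_uvv = -0.073729, Gamma_vuu = 0.000000, Gamma_vuv = 0.011910, Gamma_vvv = -0.005293
  tau = 0.250000: gamma = (-0.750000, 0.250000), gamma' = (-1.000000, 0.000000); Gamma_uuu = 0.000000, Gamma_uuv = 0.166564, Gamma_uvv = -0.407156, Gamma_vuu = 0.000000, Gamma_vuv = 0.004271, Gamma_vvv = -0.010440
  tau = 0.500000: gamma = (-1.000000, 0.250000), gamma' = (-1.000000, 0.000000); Gamma_uuu = 0.000000, Gamma_uuv = 0.166599, Gamma_uvv = -0.740442, Gamma_vuu = 0.000000, Gamma_vuv = -0.003417, Gamma_vvv = 0.015189
  tau = 0.750000: gamma = (-1.250000, 0.250000), gamma' = (-1.000000, 0.000000); Gamma_uuu = 0.000000, Gamma_uuv = 0.165997, Gamma_uvv = -1.069756, Gamma_vuu = 0.000000, Gamma_vuv = -0.011066, Gamma_vvv = 0.071317
  tau = 1.000000: gamma = (-1.500000, 0.250000), gamma' = (-1.000000, 0.000000); Gamma_uuu = 0.000000, Gamma_uuv = 0.164769, Gamma_uvv = -1.391386, Gamma_vuu = 0.000000, Gamma_vuv = -0.018589, Gamma_vvv = 0.156977
step 0: V^u = 1.0000, V^v = -1.2500
step 1: k1 = (-0.207363, -0.014888), k2 = (-0.208825, -0.005354), k3 = (-0.208428, -0.005344), k4 = (-0.208694, 0.004281); V <- V + (h/6)(k1 + 2k2 + 2k3 + k4): V^u = 0.8958, V^v = -1.2527
step 2: k1 = (-0.208694, 0.004281), k2 = (-0.207761, 0.013851), k3 = (-0.207364, 0.013824), k4 = (-0.205262, 0.023158); V <- V + (h/6)(k1 + 2k2 + 2k3 + k4): V^u = 0.7921, V^v = -1.2458

Answer: V^u = 0.7921, V^v = -1.2458


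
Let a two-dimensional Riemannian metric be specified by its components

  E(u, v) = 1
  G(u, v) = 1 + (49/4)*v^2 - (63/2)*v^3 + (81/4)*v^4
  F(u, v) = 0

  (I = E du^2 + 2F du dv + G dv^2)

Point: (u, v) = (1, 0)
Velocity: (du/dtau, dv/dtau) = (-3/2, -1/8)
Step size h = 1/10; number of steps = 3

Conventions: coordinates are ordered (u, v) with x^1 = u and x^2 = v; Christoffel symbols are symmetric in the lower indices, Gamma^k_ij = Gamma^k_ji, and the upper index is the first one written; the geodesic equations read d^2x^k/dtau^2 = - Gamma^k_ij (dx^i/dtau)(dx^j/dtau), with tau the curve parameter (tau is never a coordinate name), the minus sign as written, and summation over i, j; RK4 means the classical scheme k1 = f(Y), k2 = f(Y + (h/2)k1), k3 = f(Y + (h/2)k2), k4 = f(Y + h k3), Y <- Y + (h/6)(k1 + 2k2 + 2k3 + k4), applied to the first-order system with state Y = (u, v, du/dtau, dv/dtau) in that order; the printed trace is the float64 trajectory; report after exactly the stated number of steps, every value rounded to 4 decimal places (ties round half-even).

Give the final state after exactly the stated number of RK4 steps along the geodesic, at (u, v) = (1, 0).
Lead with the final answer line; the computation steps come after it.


Answer: u = 0.5500, v = -0.0374, du/dtau = -1.5000, dv/dtau = -0.1238

f(Y) = (du/dtau, dv/dtau, -Gamma^u_ij Y'^i Y'^j, -Gamma^v_ij Y'^i Y'^j) with the Gammas evaluated at the stage position; h = 0.100000; intermediate values shown to 6 dp
step 0: u = 1.0000, v = 0.0000, du/dtau = -1.5000, dv/dtau = -0.1250
step 1:
  k1: at (u, v) = (1.000000, 0.000000), (du/dtau, dv/dtau) = (-1.500000, -0.125000); Gamma_uuu = 0.000000, Gamma_uuv = 0.000000, Gamma_uvv = 0.000000, Gamma_vuu = 0.000000, Gamma_vuv = 0.000000, Gamma_vvv = 0.000000; k1 = (-1.500000, -0.125000, 0.000000, 0.000000)
  k2: at (u, v) = (0.925000, -0.006250), (du/dtau, dv/dtau) = (-1.500000, -0.125000); Gamma_uuu = 0.000000, Gamma_uuv = 0.000000, Gamma_uvv = 0.000000, Gamma_vuu = 0.000000, Gamma_vuv = 0.000000, Gamma_vvv = -0.078380; k2 = (-1.500000, -0.125000, 0.000000, 0.001225)
  k3: at (u, v) = (0.925000, -0.006250), (du/dtau, dv/dtau) = (-1.500000, -0.124939); Gamma_uuu = 0.000000, Gamma_uuv = 0.000000, Gamma_uvv = 0.000000, Gamma_vuu = 0.000000, Gamma_vuv = 0.000000, Gamma_vvv = -0.078380; k3 = (-1.500000, -0.124939, 0.000000, 0.001223)
  k4: at (u, v) = (0.850000, -0.012494), (du/dtau, dv/dtau) = (-1.500000, -0.124878); Gamma_uuu = 0.000000, Gamma_uuv = 0.000000, Gamma_uvv = 0.000000, Gamma_vuu = 0.000000, Gamma_vuv = 0.000000, Gamma_vvv = -0.160188; k4 = (-1.500000, -0.124878, 0.000000, 0.002498)
  Y <- Y + (h/6)(k1 + 2k2 + 2k3 + k4): u = 0.8500, v = -0.0125, du/dtau = -1.5000, dv/dtau = -0.1249
step 2:
  k1: at (u, v) = (0.850000, -0.012496), (du/dtau, dv/dtau) = (-1.500000, -0.124877); Gamma_uuu = 0.000000, Gamma_uuv = 0.000000, Gamma_uvv = 0.000000, Gamma_vuu = 0.000000, Gamma_vuv = 0.000000, Gamma_vvv = -0.160216; k1 = (-1.500000, -0.124877, 0.000000, 0.002498)
  k2: at (u, v) = (0.775000, -0.018740), (du/dtau, dv/dtau) = (-1.500000, -0.124752); Gamma_uuu = 0.000000, Gamma_uuv = 0.000000, Gamma_uvv = 0.000000, Gamma_vuu = 0.000000, Gamma_vuv = 0.000000, Gamma_vvv = -0.245315; k2 = (-1.500000, -0.124752, 0.000000, 0.003818)
  k3: at (u, v) = (0.775000, -0.018734), (du/dtau, dv/dtau) = (-1.500000, -0.124686); Gamma_uuu = 0.000000, Gamma_uuv = 0.000000, Gamma_uvv = 0.000000, Gamma_vuu = 0.000000, Gamma_vuv = 0.000000, Gamma_vvv = -0.245228; k3 = (-1.500000, -0.124686, 0.000000, 0.003812)
  k4: at (u, v) = (0.700000, -0.024965), (du/dtau, dv/dtau) = (-1.500000, -0.124496); Gamma_uuu = 0.000000, Gamma_uuv = 0.000000, Gamma_uvv = 0.000000, Gamma_vuu = 0.000000, Gamma_vuv = 0.000000, Gamma_vvv = -0.333183; k4 = (-1.500000, -0.124496, 0.000000, 0.005164)
  Y <- Y + (h/6)(k1 + 2k2 + 2k3 + k4): u = 0.7000, v = -0.0250, du/dtau = -1.5000, dv/dtau = -0.1245
step 3:
  k1: at (u, v) = (0.700000, -0.024967), (du/dtau, dv/dtau) = (-1.500000, -0.124495); Gamma_uuu = 0.000000, Gamma_uuv = 0.000000, Gamma_uvv = 0.000000, Gamma_vuu = 0.000000, Gamma_vuv = 0.000000, Gamma_vvv = -0.333215; k1 = (-1.500000, -0.124495, 0.000000, 0.005164)
  k2: at (u, v) = (0.625000, -0.031191), (du/dtau, dv/dtau) = (-1.500000, -0.124236); Gamma_uuu = 0.000000, Gamma_uuv = 0.000000, Gamma_uvv = 0.000000, Gamma_vuu = 0.000000, Gamma_vuv = 0.000000, Gamma_vvv = -0.423830; k2 = (-1.500000, -0.124236, 0.000000, 0.006542)
  k3: at (u, v) = (0.625000, -0.031179), (du/dtau, dv/dtau) = (-1.500000, -0.124168); Gamma_uuu = 0.000000, Gamma_uuv = 0.000000, Gamma_uvv = 0.000000, Gamma_vuu = 0.000000, Gamma_vuv = 0.000000, Gamma_vvv = -0.423639; k3 = (-1.500000, -0.124168, 0.000000, 0.006531)
  k4: at (u, v) = (0.550000, -0.037383), (du/dtau, dv/dtau) = (-1.500000, -0.123842); Gamma_uuu = 0.000000, Gamma_uuv = 0.000000, Gamma_uvv = 0.000000, Gamma_vuu = 0.000000, Gamma_vuv = 0.000000, Gamma_vvv = -0.516386; k4 = (-1.500000, -0.123842, 0.000000, 0.007920)
  Y <- Y + (h/6)(k1 + 2k2 + 2k3 + k4): u = 0.5500, v = -0.0374, du/dtau = -1.5000, dv/dtau = -0.1238
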